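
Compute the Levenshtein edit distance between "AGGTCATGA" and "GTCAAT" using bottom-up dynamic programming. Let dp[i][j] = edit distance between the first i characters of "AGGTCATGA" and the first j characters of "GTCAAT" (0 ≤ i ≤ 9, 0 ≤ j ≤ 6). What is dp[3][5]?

   ''  G  T  C  A  A  T
''  0  1  2  3  4  5  6
 A  1  1  2  3  3  4  5
 G  2  1  2  3  4  4  5
 G  3  2  2  3  4  5  5
 T  4  3  2  3  4  5  5
 C  5  4  3  2  3  4  5
 A  6  5  4  3  2  3  4
 T  7  6  5  4  3  3  3
 G  8  7  6  5  4  4  4
 A  9  8  7  6  5  4  5

5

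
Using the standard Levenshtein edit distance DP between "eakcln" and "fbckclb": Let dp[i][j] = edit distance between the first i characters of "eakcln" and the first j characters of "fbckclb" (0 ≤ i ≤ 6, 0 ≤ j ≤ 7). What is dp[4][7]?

5

   ''  f  b  c  k  c  l  b
''  0  1  2  3  4  5  6  7
 e  1  1  2  3  4  5  6  7
 a  2  2  2  3  4  5  6  7
 k  3  3  3  3  3  4  5  6
 c  4  4  4  3  4  3  4  5
 l  5  5  5  4  4  4  3  4
 n  6  6  6  5  5  5  4  4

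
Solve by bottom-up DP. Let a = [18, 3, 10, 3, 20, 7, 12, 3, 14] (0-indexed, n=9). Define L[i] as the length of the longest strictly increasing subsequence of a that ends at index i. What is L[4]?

3

   i    0    1    2    3    4    5    6    7    8
a[i]   18    3   10    3   20    7   12    3   14
L[i]    1    1    2    1    3    2    3    1    4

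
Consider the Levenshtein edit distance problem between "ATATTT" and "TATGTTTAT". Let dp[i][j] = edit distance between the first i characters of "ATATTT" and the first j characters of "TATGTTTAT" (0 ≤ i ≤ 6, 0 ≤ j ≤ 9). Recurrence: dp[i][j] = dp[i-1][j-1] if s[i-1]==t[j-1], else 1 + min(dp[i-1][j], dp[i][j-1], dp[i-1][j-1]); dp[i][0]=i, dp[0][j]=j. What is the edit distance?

   ''  T  A  T  G  T  T  T  A  T
''  0  1  2  3  4  5  6  7  8  9
 A  1  1  1  2  3  4  5  6  7  8
 T  2  1  2  1  2  3  4  5  6  7
 A  3  2  1  2  2  3  4  5  5  6
 T  4  3  2  1  2  2  3  4  5  5
 T  5  4  3  2  2  2  2  3  4  5
 T  6  5  4  3  3  2  2  2  3  4

4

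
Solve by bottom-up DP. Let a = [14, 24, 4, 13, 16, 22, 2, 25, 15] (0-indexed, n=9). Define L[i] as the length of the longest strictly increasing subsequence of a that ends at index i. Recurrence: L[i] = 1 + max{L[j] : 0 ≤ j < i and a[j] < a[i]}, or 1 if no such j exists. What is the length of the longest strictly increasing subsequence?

5

   i    0    1    2    3    4    5    6    7    8
a[i]   14   24    4   13   16   22    2   25   15
L[i]    1    2    1    2    3    4    1    5    3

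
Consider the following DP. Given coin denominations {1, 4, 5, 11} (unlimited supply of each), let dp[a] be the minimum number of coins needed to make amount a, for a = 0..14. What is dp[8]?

 a  0  1  2  3  4  5  6  7  8  9 10 11 12 13 14
dp  0  1  2  3  1  1  2  3  2  2  2  1  2  3  3

2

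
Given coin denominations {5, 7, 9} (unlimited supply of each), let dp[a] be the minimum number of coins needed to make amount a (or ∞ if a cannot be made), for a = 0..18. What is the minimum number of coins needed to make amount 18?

 a  0  1  2  3  4  5  6  7  8  9 10 11 12 13 14 15 16 17 18
dp  0  -  -  -  -  1  -  1  -  1  2  -  2  -  2  3  2  3  2
(- denotes ∞ / unreachable)

2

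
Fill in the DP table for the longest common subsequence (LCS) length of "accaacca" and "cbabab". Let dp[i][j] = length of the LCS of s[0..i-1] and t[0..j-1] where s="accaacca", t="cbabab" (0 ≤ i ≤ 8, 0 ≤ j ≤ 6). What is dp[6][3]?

2

   ''  c  b  a  b  a  b
''  0  0  0  0  0  0  0
 a  0  0  0  1  1  1  1
 c  0  1  1  1  1  1  1
 c  0  1  1  1  1  1  1
 a  0  1  1  2  2  2  2
 a  0  1  1  2  2  3  3
 c  0  1  1  2  2  3  3
 c  0  1  1  2  2  3  3
 a  0  1  1  2  2  3  3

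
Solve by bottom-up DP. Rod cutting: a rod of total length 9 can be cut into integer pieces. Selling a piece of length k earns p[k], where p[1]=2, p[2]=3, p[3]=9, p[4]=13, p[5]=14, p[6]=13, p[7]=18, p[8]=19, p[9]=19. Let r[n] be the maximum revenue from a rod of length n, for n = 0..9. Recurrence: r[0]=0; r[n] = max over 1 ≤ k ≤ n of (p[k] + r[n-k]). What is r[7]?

22

   n    0    1    2    3    4    5    6    7    8    9
r[n]    0    2    4    9   13   15   18   22   26   28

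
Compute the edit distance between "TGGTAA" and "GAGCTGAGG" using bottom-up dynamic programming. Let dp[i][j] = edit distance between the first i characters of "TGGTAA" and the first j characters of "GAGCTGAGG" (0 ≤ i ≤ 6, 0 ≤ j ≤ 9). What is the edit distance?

   ''  G  A  G  C  T  G  A  G  G
''  0  1  2  3  4  5  6  7  8  9
 T  1  1  2  3  4  4  5  6  7  8
 G  2  1  2  2  3  4  4  5  6  7
 G  3  2  2  2  3  4  4  5  5  6
 T  4  3  3  3  3  3  4  5  6  6
 A  5  4  3  4  4  4  4  4  5  6
 A  6  5  4  4  5  5  5  4  5  6

6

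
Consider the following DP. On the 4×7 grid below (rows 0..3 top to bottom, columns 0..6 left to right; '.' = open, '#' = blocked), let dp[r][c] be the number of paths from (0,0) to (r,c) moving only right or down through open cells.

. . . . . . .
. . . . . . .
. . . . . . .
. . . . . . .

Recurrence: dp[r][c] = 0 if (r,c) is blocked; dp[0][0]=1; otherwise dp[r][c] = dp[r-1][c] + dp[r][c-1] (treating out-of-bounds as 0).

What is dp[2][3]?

10

r\c   0   1   2   3   4   5   6
  0   1   1   1   1   1   1   1
  1   1   2   3   4   5   6   7
  2   1   3   6  10  15  21  28
  3   1   4  10  20  35  56  84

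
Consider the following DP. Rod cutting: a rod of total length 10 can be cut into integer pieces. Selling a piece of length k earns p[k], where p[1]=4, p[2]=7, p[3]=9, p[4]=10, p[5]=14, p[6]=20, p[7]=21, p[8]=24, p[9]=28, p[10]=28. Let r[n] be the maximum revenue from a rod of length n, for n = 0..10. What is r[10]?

   n    0    1    2    3    4    5    6    7    8    9   10
r[n]    0    4    8   12   16   20   24   28   32   36   40

40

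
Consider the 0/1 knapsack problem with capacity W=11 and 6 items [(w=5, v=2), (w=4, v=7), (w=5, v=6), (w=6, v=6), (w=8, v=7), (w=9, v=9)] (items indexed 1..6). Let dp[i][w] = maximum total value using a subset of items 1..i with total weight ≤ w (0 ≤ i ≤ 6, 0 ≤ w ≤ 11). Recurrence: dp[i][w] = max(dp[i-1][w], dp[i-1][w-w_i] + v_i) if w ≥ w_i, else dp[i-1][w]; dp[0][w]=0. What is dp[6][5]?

i\w   0   1   2   3   4   5   6   7   8   9  10  11
  0   0   0   0   0   0   0   0   0   0   0   0   0
  1   0   0   0   0   0   2   2   2   2   2   2   2
  2   0   0   0   0   7   7   7   7   7   9   9   9
  3   0   0   0   0   7   7   7   7   7  13  13  13
  4   0   0   0   0   7   7   7   7   7  13  13  13
  5   0   0   0   0   7   7   7   7   7  13  13  13
  6   0   0   0   0   7   7   7   7   7  13  13  13

7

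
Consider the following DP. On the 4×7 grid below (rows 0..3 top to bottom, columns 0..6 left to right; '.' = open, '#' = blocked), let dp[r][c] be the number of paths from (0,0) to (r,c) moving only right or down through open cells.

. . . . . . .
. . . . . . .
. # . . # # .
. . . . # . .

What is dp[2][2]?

3

r\c   0   1   2   3   4   5   6
  0   1   1   1   1   1   1   1
  1   1   2   3   4   5   6   7
  2   1   0   3   7   0   0   7
  3   1   1   4  11   0   0   7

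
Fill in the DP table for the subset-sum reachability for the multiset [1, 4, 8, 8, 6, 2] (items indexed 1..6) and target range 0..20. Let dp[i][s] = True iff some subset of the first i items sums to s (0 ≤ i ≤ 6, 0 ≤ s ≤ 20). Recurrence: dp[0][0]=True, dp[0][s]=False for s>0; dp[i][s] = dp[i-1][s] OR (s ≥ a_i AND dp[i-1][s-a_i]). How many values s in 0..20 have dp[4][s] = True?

i\s   0   1   2   3   4   5   6   7   8   9  10  11  12  13  14  15  16  17  18  19  20
  0   T   F   F   F   F   F   F   F   F   F   F   F   F   F   F   F   F   F   F   F   F
  1   T   T   F   F   F   F   F   F   F   F   F   F   F   F   F   F   F   F   F   F   F
  2   T   T   F   F   T   T   F   F   F   F   F   F   F   F   F   F   F   F   F   F   F
  3   T   T   F   F   T   T   F   F   T   T   F   F   T   T   F   F   F   F   F   F   F
  4   T   T   F   F   T   T   F   F   T   T   F   F   T   T   F   F   T   T   F   F   T
  5   T   T   F   F   T   T   T   T   T   T   T   T   T   T   T   T   T   T   T   T   T
  6   T   T   T   T   T   T   T   T   T   T   T   T   T   T   T   T   T   T   T   T   T

11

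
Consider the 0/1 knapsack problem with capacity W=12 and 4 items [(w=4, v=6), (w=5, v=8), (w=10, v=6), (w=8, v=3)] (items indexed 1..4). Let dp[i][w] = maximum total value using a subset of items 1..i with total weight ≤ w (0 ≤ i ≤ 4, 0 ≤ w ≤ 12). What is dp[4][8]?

i\w   0   1   2   3   4   5   6   7   8   9  10  11  12
  0   0   0   0   0   0   0   0   0   0   0   0   0   0
  1   0   0   0   0   6   6   6   6   6   6   6   6   6
  2   0   0   0   0   6   8   8   8   8  14  14  14  14
  3   0   0   0   0   6   8   8   8   8  14  14  14  14
  4   0   0   0   0   6   8   8   8   8  14  14  14  14

8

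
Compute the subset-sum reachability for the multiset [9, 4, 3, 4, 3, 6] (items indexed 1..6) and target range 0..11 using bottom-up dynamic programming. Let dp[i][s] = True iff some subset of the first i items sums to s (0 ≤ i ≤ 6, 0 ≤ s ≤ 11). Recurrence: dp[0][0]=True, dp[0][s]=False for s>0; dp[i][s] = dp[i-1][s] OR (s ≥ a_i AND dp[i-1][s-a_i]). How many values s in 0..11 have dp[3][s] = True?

i\s   0   1   2   3   4   5   6   7   8   9  10  11
  0   T   F   F   F   F   F   F   F   F   F   F   F
  1   T   F   F   F   F   F   F   F   F   T   F   F
  2   T   F   F   F   T   F   F   F   F   T   F   F
  3   T   F   F   T   T   F   F   T   F   T   F   F
  4   T   F   F   T   T   F   F   T   T   T   F   T
  5   T   F   F   T   T   F   T   T   T   T   T   T
  6   T   F   F   T   T   F   T   T   T   T   T   T

5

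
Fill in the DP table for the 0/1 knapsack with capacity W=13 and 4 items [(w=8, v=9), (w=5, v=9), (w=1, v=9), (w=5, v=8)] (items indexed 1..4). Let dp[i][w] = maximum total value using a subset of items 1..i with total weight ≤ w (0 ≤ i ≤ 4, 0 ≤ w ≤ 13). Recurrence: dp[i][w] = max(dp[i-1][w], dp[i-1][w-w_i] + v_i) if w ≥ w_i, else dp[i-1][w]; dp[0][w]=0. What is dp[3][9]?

i\w   0   1   2   3   4   5   6   7   8   9  10  11  12  13
  0   0   0   0   0   0   0   0   0   0   0   0   0   0   0
  1   0   0   0   0   0   0   0   0   9   9   9   9   9   9
  2   0   0   0   0   0   9   9   9   9   9   9   9   9  18
  3   0   9   9   9   9   9  18  18  18  18  18  18  18  18
  4   0   9   9   9   9   9  18  18  18  18  18  26  26  26

18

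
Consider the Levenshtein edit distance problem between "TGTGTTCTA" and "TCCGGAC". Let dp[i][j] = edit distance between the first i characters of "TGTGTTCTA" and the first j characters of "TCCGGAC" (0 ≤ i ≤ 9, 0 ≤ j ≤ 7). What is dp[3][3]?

   ''  T  C  C  G  G  A  C
''  0  1  2  3  4  5  6  7
 T  1  0  1  2  3  4  5  6
 G  2  1  1  2  2  3  4  5
 T  3  2  2  2  3  3  4  5
 G  4  3  3  3  2  3  4  5
 T  5  4  4  4  3  3  4  5
 T  6  5  5  5  4  4  4  5
 C  7  6  5  5  5  5  5  4
 T  8  7  6  6  6  6  6  5
 A  9  8  7  7  7  7  6  6

2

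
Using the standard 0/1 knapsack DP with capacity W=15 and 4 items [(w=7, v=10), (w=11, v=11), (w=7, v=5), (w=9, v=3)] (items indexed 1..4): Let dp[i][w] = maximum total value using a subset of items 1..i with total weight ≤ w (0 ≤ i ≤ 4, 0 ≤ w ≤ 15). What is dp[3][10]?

i\w   0   1   2   3   4   5   6   7   8   9  10  11  12  13  14  15
  0   0   0   0   0   0   0   0   0   0   0   0   0   0   0   0   0
  1   0   0   0   0   0   0   0  10  10  10  10  10  10  10  10  10
  2   0   0   0   0   0   0   0  10  10  10  10  11  11  11  11  11
  3   0   0   0   0   0   0   0  10  10  10  10  11  11  11  15  15
  4   0   0   0   0   0   0   0  10  10  10  10  11  11  11  15  15

10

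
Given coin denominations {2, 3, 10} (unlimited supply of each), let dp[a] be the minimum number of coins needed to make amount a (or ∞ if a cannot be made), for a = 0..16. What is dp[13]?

2

 a  0  1  2  3  4  5  6  7  8  9 10 11 12 13 14 15 16
dp  0  -  1  1  2  2  2  3  3  3  1  4  2  2  3  3  3
(- denotes ∞ / unreachable)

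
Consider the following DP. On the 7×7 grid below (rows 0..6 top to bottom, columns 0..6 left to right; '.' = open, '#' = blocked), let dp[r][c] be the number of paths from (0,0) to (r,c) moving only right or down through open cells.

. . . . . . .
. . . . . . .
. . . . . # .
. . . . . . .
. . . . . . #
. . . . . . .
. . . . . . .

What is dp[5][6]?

r\c   0   1   2   3   4   5   6
  0   1   1   1   1   1   1   1
  1   1   2   3   4   5   6   7
  2   1   3   6  10  15   0   7
  3   1   4  10  20  35  35  42
  4   1   5  15  35  70 105   0
  5   1   6  21  56 126 231 231
  6   1   7  28  84 210 441 672

231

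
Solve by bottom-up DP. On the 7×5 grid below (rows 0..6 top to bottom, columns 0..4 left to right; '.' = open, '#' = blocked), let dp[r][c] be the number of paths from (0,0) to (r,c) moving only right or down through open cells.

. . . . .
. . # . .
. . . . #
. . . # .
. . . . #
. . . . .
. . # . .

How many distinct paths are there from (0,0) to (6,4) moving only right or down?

r\c   0   1   2   3   4
  0   1   1   1   1   1
  1   1   2   0   1   2
  2   1   3   3   4   0
  3   1   4   7   0   0
  4   1   5  12  12   0
  5   1   6  18  30  30
  6   1   7   0  30  60

60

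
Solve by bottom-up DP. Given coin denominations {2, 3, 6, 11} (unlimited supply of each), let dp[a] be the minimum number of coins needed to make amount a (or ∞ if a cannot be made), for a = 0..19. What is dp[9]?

2

 a  0  1  2  3  4  5  6  7  8  9 10 11 12 13 14 15 16 17 18 19
dp  0  -  1  1  2  2  1  3  2  2  3  1  2  2  2  3  3  2  3  3
(- denotes ∞ / unreachable)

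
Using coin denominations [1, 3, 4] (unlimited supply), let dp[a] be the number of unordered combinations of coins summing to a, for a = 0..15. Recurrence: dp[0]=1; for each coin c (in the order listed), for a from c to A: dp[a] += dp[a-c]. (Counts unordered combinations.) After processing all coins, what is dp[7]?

5

after  coin     0     1     2     3     4     5     6     7     8     9    10    11    12    13    14    15
          1     1     1     1     1     1     1     1     1     1     1     1     1     1     1     1     1
          3     1     1     1     2     2     2     3     3     3     4     4     4     5     5     5     6
          4     1     1     1     2     3     3     4     5     6     7     8     9    11    12    13    15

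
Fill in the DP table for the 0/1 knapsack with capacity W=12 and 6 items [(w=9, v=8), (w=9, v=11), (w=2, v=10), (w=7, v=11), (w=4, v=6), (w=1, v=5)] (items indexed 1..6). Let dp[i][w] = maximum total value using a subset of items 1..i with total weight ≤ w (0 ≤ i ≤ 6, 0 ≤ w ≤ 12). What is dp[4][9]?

i\w   0   1   2   3   4   5   6   7   8   9  10  11  12
  0   0   0   0   0   0   0   0   0   0   0   0   0   0
  1   0   0   0   0   0   0   0   0   0   8   8   8   8
  2   0   0   0   0   0   0   0   0   0  11  11  11  11
  3   0   0  10  10  10  10  10  10  10  11  11  21  21
  4   0   0  10  10  10  10  10  11  11  21  21  21  21
  5   0   0  10  10  10  10  16  16  16  21  21  21  21
  6   0   5  10  15  15  15  16  21  21  21  26  26  26

21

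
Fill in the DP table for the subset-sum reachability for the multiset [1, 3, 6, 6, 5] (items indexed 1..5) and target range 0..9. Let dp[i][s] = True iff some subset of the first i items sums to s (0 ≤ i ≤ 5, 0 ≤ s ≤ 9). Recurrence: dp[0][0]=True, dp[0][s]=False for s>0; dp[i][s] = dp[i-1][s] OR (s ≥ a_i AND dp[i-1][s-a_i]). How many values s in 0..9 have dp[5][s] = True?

9

i\s   0   1   2   3   4   5   6   7   8   9
  0   T   F   F   F   F   F   F   F   F   F
  1   T   T   F   F   F   F   F   F   F   F
  2   T   T   F   T   T   F   F   F   F   F
  3   T   T   F   T   T   F   T   T   F   T
  4   T   T   F   T   T   F   T   T   F   T
  5   T   T   F   T   T   T   T   T   T   T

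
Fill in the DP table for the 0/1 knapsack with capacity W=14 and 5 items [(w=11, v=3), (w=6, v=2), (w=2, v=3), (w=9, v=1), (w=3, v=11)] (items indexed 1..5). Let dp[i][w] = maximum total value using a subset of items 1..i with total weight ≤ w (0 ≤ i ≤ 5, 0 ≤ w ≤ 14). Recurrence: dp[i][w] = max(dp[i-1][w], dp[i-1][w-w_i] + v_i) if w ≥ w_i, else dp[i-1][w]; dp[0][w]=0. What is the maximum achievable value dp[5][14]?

i\w   0   1   2   3   4   5   6   7   8   9  10  11  12  13  14
  0   0   0   0   0   0   0   0   0   0   0   0   0   0   0   0
  1   0   0   0   0   0   0   0   0   0   0   0   3   3   3   3
  2   0   0   0   0   0   0   2   2   2   2   2   3   3   3   3
  3   0   0   3   3   3   3   3   3   5   5   5   5   5   6   6
  4   0   0   3   3   3   3   3   3   5   5   5   5   5   6   6
  5   0   0   3  11  11  14  14  14  14  14  14  16  16  16  16

16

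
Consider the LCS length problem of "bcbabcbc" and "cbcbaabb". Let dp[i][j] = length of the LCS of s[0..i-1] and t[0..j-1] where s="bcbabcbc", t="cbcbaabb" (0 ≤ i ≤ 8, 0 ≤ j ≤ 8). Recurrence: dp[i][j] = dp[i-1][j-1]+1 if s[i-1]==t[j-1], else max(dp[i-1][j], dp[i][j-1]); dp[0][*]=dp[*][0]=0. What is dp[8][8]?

   ''  c  b  c  b  a  a  b  b
''  0  0  0  0  0  0  0  0  0
 b  0  0  1  1  1  1  1  1  1
 c  0  1  1  2  2  2  2  2  2
 b  0  1  2  2  3  3  3  3  3
 a  0  1  2  2  3  4  4  4  4
 b  0  1  2  2  3  4  4  5  5
 c  0  1  2  3  3  4  4  5  5
 b  0  1  2  3  4  4  4  5  6
 c  0  1  2  3  4  4  4  5  6

6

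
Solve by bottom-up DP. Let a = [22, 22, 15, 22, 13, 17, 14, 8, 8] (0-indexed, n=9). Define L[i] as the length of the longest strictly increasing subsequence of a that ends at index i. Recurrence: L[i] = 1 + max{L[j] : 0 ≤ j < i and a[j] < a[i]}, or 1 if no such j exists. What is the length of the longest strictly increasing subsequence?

2

   i    0    1    2    3    4    5    6    7    8
a[i]   22   22   15   22   13   17   14    8    8
L[i]    1    1    1    2    1    2    2    1    1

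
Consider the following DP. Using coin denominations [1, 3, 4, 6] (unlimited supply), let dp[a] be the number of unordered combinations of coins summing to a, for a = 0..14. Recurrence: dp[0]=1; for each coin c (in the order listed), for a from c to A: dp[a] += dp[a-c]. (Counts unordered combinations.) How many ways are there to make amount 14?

after  coin     0     1     2     3     4     5     6     7     8     9    10    11    12    13    14
          1     1     1     1     1     1     1     1     1     1     1     1     1     1     1     1
          3     1     1     1     2     2     2     3     3     3     4     4     4     5     5     5
          4     1     1     1     2     3     3     4     5     6     7     8     9    11    12    13
          6     1     1     1     2     3     3     5     6     7     9    11    12    16    18    20

20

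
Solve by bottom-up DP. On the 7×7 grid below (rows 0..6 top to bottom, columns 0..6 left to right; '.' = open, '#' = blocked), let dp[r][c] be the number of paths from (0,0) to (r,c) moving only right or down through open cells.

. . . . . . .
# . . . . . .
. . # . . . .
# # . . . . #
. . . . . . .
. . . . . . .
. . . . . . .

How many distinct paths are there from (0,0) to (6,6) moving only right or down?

156

r\c   0   1   2   3   4   5   6
  0   1   1   1   1   1   1   1
  1   0   1   2   3   4   5   6
  2   0   1   0   3   7  12  18
  3   0   0   0   3  10  22   0
  4   0   0   0   3  13  35  35
  5   0   0   0   3  16  51  86
  6   0   0   0   3  19  70 156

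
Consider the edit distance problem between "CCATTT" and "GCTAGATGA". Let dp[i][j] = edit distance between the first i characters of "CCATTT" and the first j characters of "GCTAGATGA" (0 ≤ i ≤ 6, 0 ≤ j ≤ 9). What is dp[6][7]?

4

   ''  G  C  T  A  G  A  T  G  A
''  0  1  2  3  4  5  6  7  8  9
 C  1  1  1  2  3  4  5  6  7  8
 C  2  2  1  2  3  4  5  6  7  8
 A  3  3  2  2  2  3  4  5  6  7
 T  4  4  3  2  3  3  4  4  5  6
 T  5  5  4  3  3  4  4  4  5  6
 T  6  6  5  4  4  4  5  4  5  6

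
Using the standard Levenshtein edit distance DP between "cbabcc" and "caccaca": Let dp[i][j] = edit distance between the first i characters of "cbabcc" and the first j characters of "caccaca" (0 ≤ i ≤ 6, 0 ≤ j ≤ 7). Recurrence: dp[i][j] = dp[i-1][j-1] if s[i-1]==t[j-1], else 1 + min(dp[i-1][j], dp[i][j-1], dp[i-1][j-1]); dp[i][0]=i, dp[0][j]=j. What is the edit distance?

   ''  c  a  c  c  a  c  a
''  0  1  2  3  4  5  6  7
 c  1  0  1  2  3  4  5  6
 b  2  1  1  2  3  4  5  6
 a  3  2  1  2  3  3  4  5
 b  4  3  2  2  3  4  4  5
 c  5  4  3  2  2  3  4  5
 c  6  5  4  3  2  3  3  4

4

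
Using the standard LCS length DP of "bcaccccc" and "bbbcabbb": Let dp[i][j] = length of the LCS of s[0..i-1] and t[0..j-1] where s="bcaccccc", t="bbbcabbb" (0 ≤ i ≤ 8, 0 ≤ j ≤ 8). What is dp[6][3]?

1

   ''  b  b  b  c  a  b  b  b
''  0  0  0  0  0  0  0  0  0
 b  0  1  1  1  1  1  1  1  1
 c  0  1  1  1  2  2  2  2  2
 a  0  1  1  1  2  3  3  3  3
 c  0  1  1  1  2  3  3  3  3
 c  0  1  1  1  2  3  3  3  3
 c  0  1  1  1  2  3  3  3  3
 c  0  1  1  1  2  3  3  3  3
 c  0  1  1  1  2  3  3  3  3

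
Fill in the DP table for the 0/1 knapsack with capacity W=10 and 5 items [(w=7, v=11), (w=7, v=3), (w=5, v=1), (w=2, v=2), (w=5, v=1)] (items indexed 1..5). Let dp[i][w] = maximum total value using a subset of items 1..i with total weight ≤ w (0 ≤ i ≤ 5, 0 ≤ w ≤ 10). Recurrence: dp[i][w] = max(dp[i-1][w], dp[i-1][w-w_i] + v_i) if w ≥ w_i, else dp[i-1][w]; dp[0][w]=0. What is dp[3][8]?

11

i\w   0   1   2   3   4   5   6   7   8   9  10
  0   0   0   0   0   0   0   0   0   0   0   0
  1   0   0   0   0   0   0   0  11  11  11  11
  2   0   0   0   0   0   0   0  11  11  11  11
  3   0   0   0   0   0   1   1  11  11  11  11
  4   0   0   2   2   2   2   2  11  11  13  13
  5   0   0   2   2   2   2   2  11  11  13  13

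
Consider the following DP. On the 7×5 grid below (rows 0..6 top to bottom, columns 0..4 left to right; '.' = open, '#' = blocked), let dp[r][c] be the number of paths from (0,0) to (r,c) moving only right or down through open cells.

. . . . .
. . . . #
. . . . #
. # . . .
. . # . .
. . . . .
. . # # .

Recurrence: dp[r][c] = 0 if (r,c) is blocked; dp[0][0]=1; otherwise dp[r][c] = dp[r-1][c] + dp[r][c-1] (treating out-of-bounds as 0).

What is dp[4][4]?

r\c   0   1   2   3   4
  0   1   1   1   1   1
  1   1   2   3   4   0
  2   1   3   6  10   0
  3   1   0   6  16  16
  4   1   1   0  16  32
  5   1   2   2  18  50
  6   1   3   0   0  50

32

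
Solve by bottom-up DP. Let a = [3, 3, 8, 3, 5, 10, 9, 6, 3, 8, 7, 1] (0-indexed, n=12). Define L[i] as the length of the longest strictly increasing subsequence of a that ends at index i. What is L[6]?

   i    0    1    2    3    4    5    6    7    8    9   10   11
a[i]    3    3    8    3    5   10    9    6    3    8    7    1
L[i]    1    1    2    1    2    3    3    3    1    4    4    1

3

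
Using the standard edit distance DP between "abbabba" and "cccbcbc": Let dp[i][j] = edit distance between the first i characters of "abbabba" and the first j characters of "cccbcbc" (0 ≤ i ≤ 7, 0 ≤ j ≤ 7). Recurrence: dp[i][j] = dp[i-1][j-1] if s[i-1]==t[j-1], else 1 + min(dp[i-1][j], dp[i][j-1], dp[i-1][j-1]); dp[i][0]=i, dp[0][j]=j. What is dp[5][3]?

5

   ''  c  c  c  b  c  b  c
''  0  1  2  3  4  5  6  7
 a  1  1  2  3  4  5  6  7
 b  2  2  2  3  3  4  5  6
 b  3  3  3  3  3  4  4  5
 a  4  4  4  4  4  4  5  5
 b  5  5  5  5  4  5  4  5
 b  6  6  6  6  5  5  5  5
 a  7  7  7  7  6  6  6  6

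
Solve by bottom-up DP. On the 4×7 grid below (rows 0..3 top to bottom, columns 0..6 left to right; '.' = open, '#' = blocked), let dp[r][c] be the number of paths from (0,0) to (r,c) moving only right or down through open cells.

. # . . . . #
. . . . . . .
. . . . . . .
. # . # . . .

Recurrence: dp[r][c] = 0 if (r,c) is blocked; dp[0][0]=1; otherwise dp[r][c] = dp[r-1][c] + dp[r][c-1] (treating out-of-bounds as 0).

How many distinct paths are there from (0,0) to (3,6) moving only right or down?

r\c   0   1   2   3   4   5   6
  0   1   0   0   0   0   0   0
  1   1   1   1   1   1   1   1
  2   1   2   3   4   5   6   7
  3   1   0   3   0   5  11  18

18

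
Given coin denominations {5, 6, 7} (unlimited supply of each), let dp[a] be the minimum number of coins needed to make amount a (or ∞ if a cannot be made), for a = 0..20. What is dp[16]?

 a  0  1  2  3  4  5  6  7  8  9 10 11 12 13 14 15 16 17 18 19 20
dp  0  -  -  -  -  1  1  1  -  -  2  2  2  2  2  3  3  3  3  3  3
(- denotes ∞ / unreachable)

3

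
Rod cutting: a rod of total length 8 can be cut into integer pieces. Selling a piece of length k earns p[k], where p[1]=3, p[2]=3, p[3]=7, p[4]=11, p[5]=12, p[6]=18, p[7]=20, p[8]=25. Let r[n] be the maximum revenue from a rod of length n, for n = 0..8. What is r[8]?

25

   n    0    1    2    3    4    5    6    7    8
r[n]    0    3    6    9   12   15   18   21   25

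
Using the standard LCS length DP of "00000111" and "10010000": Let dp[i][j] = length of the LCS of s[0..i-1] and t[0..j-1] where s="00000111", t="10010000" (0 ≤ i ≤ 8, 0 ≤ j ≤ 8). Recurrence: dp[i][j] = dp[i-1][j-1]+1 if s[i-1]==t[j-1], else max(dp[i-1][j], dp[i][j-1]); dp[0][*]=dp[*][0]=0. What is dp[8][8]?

   ''  1  0  0  1  0  0  0  0
''  0  0  0  0  0  0  0  0  0
 0  0  0  1  1  1  1  1  1  1
 0  0  0  1  2  2  2  2  2  2
 0  0  0  1  2  2  3  3  3  3
 0  0  0  1  2  2  3  4  4  4
 0  0  0  1  2  2  3  4  5  5
 1  0  1  1  2  3  3  4  5  5
 1  0  1  1  2  3  3  4  5  5
 1  0  1  1  2  3  3  4  5  5

5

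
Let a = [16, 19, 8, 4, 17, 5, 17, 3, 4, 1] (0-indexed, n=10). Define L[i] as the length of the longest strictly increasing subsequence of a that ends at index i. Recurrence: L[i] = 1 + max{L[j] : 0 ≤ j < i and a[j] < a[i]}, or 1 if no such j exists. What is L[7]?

1

   i    0    1    2    3    4    5    6    7    8    9
a[i]   16   19    8    4   17    5   17    3    4    1
L[i]    1    2    1    1    2    2    3    1    2    1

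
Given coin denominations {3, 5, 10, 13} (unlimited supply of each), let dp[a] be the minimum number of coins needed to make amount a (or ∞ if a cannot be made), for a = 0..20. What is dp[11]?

3

 a  0  1  2  3  4  5  6  7  8  9 10 11 12 13 14 15 16 17 18 19 20
dp  0  -  -  1  -  1  2  -  2  3  1  3  4  1  4  2  2  5  2  3  2
(- denotes ∞ / unreachable)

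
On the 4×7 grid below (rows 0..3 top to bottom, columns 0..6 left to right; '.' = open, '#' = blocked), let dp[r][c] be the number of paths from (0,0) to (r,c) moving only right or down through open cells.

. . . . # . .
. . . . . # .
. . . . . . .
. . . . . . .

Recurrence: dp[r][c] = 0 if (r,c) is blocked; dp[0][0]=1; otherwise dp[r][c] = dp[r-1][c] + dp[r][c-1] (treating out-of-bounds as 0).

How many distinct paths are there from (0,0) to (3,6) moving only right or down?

r\c   0   1   2   3   4   5   6
  0   1   1   1   1   0   0   0
  1   1   2   3   4   4   0   0
  2   1   3   6  10  14  14  14
  3   1   4  10  20  34  48  62

62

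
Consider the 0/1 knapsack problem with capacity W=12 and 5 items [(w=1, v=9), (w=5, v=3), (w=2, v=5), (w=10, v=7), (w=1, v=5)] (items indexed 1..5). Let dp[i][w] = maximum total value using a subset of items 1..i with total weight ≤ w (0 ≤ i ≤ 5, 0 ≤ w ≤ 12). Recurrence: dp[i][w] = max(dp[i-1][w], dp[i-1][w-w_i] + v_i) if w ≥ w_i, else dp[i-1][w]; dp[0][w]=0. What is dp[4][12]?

17

i\w   0   1   2   3   4   5   6   7   8   9  10  11  12
  0   0   0   0   0   0   0   0   0   0   0   0   0   0
  1   0   9   9   9   9   9   9   9   9   9   9   9   9
  2   0   9   9   9   9   9  12  12  12  12  12  12  12
  3   0   9   9  14  14  14  14  14  17  17  17  17  17
  4   0   9   9  14  14  14  14  14  17  17  17  17  17
  5   0   9  14  14  19  19  19  19  19  22  22  22  22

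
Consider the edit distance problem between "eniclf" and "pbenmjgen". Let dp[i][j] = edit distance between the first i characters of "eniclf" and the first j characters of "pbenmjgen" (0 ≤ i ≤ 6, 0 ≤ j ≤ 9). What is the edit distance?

7

   ''  p  b  e  n  m  j  g  e  n
''  0  1  2  3  4  5  6  7  8  9
 e  1  1  2  2  3  4  5  6  7  8
 n  2  2  2  3  2  3  4  5  6  7
 i  3  3  3  3  3  3  4  5  6  7
 c  4  4  4  4  4  4  4  5  6  7
 l  5  5  5  5  5  5  5  5  6  7
 f  6  6  6  6  6  6  6  6  6  7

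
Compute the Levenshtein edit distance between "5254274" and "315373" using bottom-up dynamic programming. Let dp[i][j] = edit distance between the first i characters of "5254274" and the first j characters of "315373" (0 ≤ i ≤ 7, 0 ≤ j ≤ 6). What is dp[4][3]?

   ''  3  1  5  3  7  3
''  0  1  2  3  4  5  6
 5  1  1  2  2  3  4  5
 2  2  2  2  3  3  4  5
 5  3  3  3  2  3  4  5
 4  4  4  4  3  3  4  5
 2  5  5  5  4  4  4  5
 7  6  6  6  5  5  4  5
 4  7  7  7  6  6  5  5

3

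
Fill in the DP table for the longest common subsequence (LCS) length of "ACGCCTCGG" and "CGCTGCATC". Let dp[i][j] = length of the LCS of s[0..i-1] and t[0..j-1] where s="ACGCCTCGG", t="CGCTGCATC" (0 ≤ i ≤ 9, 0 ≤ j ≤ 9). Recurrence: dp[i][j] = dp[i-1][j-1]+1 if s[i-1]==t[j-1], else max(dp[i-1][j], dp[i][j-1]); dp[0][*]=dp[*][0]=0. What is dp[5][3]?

   ''  C  G  C  T  G  C  A  T  C
''  0  0  0  0  0  0  0  0  0  0
 A  0  0  0  0  0  0  0  1  1  1
 C  0  1  1  1  1  1  1  1  1  2
 G  0  1  2  2  2  2  2  2  2  2
 C  0  1  2  3  3  3  3  3  3  3
 C  0  1  2  3  3  3  4  4  4  4
 T  0  1  2  3  4  4  4  4  5  5
 C  0  1  2  3  4  4  5  5  5  6
 G  0  1  2  3  4  5  5  5  5  6
 G  0  1  2  3  4  5  5  5  5  6

3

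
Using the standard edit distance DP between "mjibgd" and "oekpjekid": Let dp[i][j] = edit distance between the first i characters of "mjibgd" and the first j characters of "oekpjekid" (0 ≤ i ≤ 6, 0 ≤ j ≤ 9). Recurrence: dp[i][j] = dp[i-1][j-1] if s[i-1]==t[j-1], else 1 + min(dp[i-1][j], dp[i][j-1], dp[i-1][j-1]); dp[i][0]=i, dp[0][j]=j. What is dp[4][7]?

6

   ''  o  e  k  p  j  e  k  i  d
''  0  1  2  3  4  5  6  7  8  9
 m  1  1  2  3  4  5  6  7  8  9
 j  2  2  2  3  4  4  5  6  7  8
 i  3  3  3  3  4  5  5  6  6  7
 b  4  4  4  4  4  5  6  6  7  7
 g  5  5  5  5  5  5  6  7  7  8
 d  6  6  6  6  6  6  6  7  8  7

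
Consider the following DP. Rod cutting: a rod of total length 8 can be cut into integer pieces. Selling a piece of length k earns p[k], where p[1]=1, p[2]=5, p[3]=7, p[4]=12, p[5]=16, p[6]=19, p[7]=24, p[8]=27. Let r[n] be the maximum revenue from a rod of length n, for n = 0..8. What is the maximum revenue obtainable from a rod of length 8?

27

   n    0    1    2    3    4    5    6    7    8
r[n]    0    1    5    7   12   16   19   24   27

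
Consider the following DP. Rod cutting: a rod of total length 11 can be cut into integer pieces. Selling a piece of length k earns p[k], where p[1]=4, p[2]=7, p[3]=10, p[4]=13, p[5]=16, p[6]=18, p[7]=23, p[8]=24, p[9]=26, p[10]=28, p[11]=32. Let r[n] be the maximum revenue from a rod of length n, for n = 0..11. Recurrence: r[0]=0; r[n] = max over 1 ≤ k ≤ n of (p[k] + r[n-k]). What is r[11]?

   n    0    1    2    3    4    5    6    7    8    9   10   11
r[n]    0    4    8   12   16   20   24   28   32   36   40   44

44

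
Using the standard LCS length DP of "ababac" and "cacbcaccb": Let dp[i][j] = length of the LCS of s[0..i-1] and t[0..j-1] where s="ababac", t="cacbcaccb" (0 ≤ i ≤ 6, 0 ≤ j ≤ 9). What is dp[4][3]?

   ''  c  a  c  b  c  a  c  c  b
''  0  0  0  0  0  0  0  0  0  0
 a  0  0  1  1  1  1  1  1  1  1
 b  0  0  1  1  2  2  2  2  2  2
 a  0  0  1  1  2  2  3  3  3  3
 b  0  0  1  1  2  2  3  3  3  4
 a  0  0  1  1  2  2  3  3  3  4
 c  0  1  1  2  2  3  3  4  4  4

1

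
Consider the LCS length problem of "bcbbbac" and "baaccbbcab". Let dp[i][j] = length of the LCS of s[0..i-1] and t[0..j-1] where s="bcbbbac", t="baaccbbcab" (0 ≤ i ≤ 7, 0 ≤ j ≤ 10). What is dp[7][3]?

   ''  b  a  a  c  c  b  b  c  a  b
''  0  0  0  0  0  0  0  0  0  0  0
 b  0  1  1  1  1  1  1  1  1  1  1
 c  0  1  1  1  2  2  2  2  2  2  2
 b  0  1  1  1  2  2  3  3  3  3  3
 b  0  1  1  1  2  2  3  4  4  4  4
 b  0  1  1  1  2  2  3  4  4  4  5
 a  0  1  2  2  2  2  3  4  4  5  5
 c  0  1  2  2  3  3  3  4  5  5  5

2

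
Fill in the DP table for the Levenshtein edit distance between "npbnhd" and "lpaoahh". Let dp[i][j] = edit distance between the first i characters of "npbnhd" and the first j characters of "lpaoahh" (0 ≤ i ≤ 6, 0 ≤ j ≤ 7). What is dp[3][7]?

   ''  l  p  a  o  a  h  h
''  0  1  2  3  4  5  6  7
 n  1  1  2  3  4  5  6  7
 p  2  2  1  2  3  4  5  6
 b  3  3  2  2  3  4  5  6
 n  4  4  3  3  3  4  5  6
 h  5  5  4  4  4  4  4  5
 d  6  6  5  5  5  5  5  5

6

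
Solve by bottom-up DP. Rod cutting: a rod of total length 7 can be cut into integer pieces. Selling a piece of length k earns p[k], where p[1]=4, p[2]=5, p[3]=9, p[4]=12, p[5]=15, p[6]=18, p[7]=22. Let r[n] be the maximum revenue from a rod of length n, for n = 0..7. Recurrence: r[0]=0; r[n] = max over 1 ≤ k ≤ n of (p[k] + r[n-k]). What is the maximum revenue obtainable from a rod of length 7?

   n    0    1    2    3    4    5    6    7
r[n]    0    4    8   12   16   20   24   28

28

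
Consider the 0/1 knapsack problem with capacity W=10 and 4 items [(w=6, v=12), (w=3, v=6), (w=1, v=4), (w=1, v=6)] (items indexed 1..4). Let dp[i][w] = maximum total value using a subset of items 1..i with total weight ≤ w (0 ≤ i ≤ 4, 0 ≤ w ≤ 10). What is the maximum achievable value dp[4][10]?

i\w   0   1   2   3   4   5   6   7   8   9  10
  0   0   0   0   0   0   0   0   0   0   0   0
  1   0   0   0   0   0   0  12  12  12  12  12
  2   0   0   0   6   6   6  12  12  12  18  18
  3   0   4   4   6  10  10  12  16  16  18  22
  4   0   6  10  10  12  16  16  18  22  22  24

24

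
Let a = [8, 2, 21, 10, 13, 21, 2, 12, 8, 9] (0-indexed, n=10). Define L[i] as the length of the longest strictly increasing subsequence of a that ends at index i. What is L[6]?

   i    0    1    2    3    4    5    6    7    8    9
a[i]    8    2   21   10   13   21    2   12    8    9
L[i]    1    1    2    2    3    4    1    3    2    3

1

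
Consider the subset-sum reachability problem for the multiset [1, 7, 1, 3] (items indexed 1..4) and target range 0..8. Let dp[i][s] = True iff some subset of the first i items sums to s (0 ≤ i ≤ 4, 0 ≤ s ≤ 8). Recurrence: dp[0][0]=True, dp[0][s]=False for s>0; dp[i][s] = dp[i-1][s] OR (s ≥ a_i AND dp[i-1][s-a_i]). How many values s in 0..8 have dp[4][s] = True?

8

i\s   0   1   2   3   4   5   6   7   8
  0   T   F   F   F   F   F   F   F   F
  1   T   T   F   F   F   F   F   F   F
  2   T   T   F   F   F   F   F   T   T
  3   T   T   T   F   F   F   F   T   T
  4   T   T   T   T   T   T   F   T   T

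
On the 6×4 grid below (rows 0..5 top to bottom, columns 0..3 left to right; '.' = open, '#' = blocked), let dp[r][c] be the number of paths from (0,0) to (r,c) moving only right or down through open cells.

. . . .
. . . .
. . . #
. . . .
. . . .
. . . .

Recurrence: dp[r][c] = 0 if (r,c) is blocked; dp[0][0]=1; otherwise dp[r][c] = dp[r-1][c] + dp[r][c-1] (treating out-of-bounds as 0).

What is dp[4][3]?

r\c   0   1   2   3
  0   1   1   1   1
  1   1   2   3   4
  2   1   3   6   0
  3   1   4  10  10
  4   1   5  15  25
  5   1   6  21  46

25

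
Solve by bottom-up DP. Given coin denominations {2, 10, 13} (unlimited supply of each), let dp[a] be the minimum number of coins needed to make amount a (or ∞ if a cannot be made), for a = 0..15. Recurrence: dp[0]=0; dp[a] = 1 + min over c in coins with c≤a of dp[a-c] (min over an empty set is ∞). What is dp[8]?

 a  0  1  2  3  4  5  6  7  8  9 10 11 12 13 14 15
dp  0  -  1  -  2  -  3  -  4  -  1  -  2  1  3  2
(- denotes ∞ / unreachable)

4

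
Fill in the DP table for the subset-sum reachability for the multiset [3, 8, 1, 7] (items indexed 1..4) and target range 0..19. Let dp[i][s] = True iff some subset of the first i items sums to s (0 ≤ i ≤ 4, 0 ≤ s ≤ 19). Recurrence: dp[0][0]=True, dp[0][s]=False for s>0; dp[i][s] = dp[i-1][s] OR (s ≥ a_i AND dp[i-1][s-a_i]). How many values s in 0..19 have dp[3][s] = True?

i\s   0   1   2   3   4   5   6   7   8   9  10  11  12  13  14  15  16  17  18  19
  0   T   F   F   F   F   F   F   F   F   F   F   F   F   F   F   F   F   F   F   F
  1   T   F   F   T   F   F   F   F   F   F   F   F   F   F   F   F   F   F   F   F
  2   T   F   F   T   F   F   F   F   T   F   F   T   F   F   F   F   F   F   F   F
  3   T   T   F   T   T   F   F   F   T   T   F   T   T   F   F   F   F   F   F   F
  4   T   T   F   T   T   F   F   T   T   T   T   T   T   F   F   T   T   F   T   T

8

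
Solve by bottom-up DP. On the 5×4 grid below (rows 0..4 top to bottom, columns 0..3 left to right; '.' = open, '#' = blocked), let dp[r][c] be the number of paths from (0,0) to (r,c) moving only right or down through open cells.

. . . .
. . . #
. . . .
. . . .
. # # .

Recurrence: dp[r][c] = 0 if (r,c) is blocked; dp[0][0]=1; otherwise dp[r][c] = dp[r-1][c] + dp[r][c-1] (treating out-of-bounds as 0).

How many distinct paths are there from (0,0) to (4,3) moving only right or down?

16

r\c   0   1   2   3
  0   1   1   1   1
  1   1   2   3   0
  2   1   3   6   6
  3   1   4  10  16
  4   1   0   0  16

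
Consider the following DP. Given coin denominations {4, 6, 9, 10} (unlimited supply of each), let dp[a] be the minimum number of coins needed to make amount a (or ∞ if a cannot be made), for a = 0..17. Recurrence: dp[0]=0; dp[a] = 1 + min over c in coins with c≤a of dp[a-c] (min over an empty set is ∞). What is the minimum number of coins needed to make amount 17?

 a  0  1  2  3  4  5  6  7  8  9 10 11 12 13 14 15 16 17
dp  0  -  -  -  1  -  1  -  2  1  1  -  2  2  2  2  2  3
(- denotes ∞ / unreachable)

3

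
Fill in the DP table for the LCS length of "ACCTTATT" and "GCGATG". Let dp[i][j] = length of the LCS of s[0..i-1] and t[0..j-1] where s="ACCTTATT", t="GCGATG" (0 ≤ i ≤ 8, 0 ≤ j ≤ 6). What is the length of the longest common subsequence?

3

   ''  G  C  G  A  T  G
''  0  0  0  0  0  0  0
 A  0  0  0  0  1  1  1
 C  0  0  1  1  1  1  1
 C  0  0  1  1  1  1  1
 T  0  0  1  1  1  2  2
 T  0  0  1  1  1  2  2
 A  0  0  1  1  2  2  2
 T  0  0  1  1  2  3  3
 T  0  0  1  1  2  3  3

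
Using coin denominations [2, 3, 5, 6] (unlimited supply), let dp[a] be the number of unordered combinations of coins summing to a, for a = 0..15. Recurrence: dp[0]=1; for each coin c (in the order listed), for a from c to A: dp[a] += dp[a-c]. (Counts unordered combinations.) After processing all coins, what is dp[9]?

after  coin     0     1     2     3     4     5     6     7     8     9    10    11    12    13    14    15
          2     1     0     1     0     1     0     1     0     1     0     1     0     1     0     1     0
          3     1     0     1     1     1     1     2     1     2     2     2     2     3     2     3     3
          5     1     0     1     1     1     2     2     2     3     3     4     4     5     5     6     7
          6     1     0     1     1     1     2     3     2     4     4     5     6     8     7    10    11

4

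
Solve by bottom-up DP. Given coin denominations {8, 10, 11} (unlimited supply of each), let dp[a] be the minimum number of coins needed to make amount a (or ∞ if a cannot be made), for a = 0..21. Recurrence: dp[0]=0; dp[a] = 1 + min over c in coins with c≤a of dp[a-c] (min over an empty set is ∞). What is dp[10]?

 a  0  1  2  3  4  5  6  7  8  9 10 11 12 13 14 15 16 17 18 19 20 21
dp  0  -  -  -  -  -  -  -  1  -  1  1  -  -  -  -  2  -  2  2  2  2
(- denotes ∞ / unreachable)

1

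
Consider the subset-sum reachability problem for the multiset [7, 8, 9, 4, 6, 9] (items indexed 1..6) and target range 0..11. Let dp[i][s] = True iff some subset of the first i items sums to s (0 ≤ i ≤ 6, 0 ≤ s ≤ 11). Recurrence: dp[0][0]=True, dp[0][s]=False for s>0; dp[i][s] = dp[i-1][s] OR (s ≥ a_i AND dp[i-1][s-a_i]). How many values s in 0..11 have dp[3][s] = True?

i\s   0   1   2   3   4   5   6   7   8   9  10  11
  0   T   F   F   F   F   F   F   F   F   F   F   F
  1   T   F   F   F   F   F   F   T   F   F   F   F
  2   T   F   F   F   F   F   F   T   T   F   F   F
  3   T   F   F   F   F   F   F   T   T   T   F   F
  4   T   F   F   F   T   F   F   T   T   T   F   T
  5   T   F   F   F   T   F   T   T   T   T   T   T
  6   T   F   F   F   T   F   T   T   T   T   T   T

4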